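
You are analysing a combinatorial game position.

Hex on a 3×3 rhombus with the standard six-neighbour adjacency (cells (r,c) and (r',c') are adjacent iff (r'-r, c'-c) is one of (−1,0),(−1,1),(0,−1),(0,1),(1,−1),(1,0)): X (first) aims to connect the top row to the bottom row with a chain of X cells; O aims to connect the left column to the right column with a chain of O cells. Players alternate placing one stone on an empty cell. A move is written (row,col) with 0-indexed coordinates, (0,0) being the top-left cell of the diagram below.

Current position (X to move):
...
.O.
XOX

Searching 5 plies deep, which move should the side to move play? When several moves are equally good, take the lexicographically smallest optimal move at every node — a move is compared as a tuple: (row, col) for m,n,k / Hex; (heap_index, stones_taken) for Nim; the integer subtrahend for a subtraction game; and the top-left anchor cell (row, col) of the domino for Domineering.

X's best at [.../.O./XOX]: (0,2)

[.../.O./XOX] X move#1: (0,0):-1/X../.O./XOX, (0,1):-1/.X./.O./XOX, (0,2):+1/..X/.O./XOX*, (1,0):+1/.../XO./XOX, (1,2):+1/.../.OX/XOX
[..X/.O./XOX] O move#2: (0,0):-1/O.X/.O./XOX*, (0,1):-1/.OX/.O./XOX, (1,0):-1/..X/OO./XOX, (1,2):-1/..X/.OO/XOX
[O.X/.O./XOX] X move#3: (0,1):+1/OXX/.O./XOX*, (1,0):+1/O.X/XO./XOX, (1,2):+1/O.X/.OX/XOX
[OXX/.O./XOX] O move#4: (1,0):-1/OXX/OO./XOX*, (1,2):-1/OXX/.OO/XOX
[OXX/OO./XOX] X move#5: (1,2):+1/OXX/OOX/XOX*
[OXX/OOX/XOX] end (terminal -1, O#6); searched .../.O./XOX to 5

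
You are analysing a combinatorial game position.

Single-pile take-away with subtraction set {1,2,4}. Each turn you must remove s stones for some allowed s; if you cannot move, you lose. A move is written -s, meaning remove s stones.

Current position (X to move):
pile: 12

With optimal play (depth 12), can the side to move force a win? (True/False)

ply 1, X at 12 | -1=-1→11*; -2=-1→10; -4=-1→8
ply 2, O at 11 | -1=-1→10; -2=+1→9*; -4=-1→7
ply 3, X at 9 | -1=-1→8*; -2=-1→7; -4=-1→5
ply 4, O at 8 | -1=-1→7; -2=+1→6*; -4=-1→4
ply 5, X at 6 | -1=-1→5*; -2=-1→4; -4=-1→2
ply 6, O at 5 | -1=-1→4; -2=+1→3*; -4=-1→1
ply 7, X at 3 | -1=-1→2*; -2=-1→1
ply 8, O at 2 | -1=-1→1; -2=+1→0*
ply 9: 0 is terminal -1 (X); from 12 depth 12

X winning at [12]: False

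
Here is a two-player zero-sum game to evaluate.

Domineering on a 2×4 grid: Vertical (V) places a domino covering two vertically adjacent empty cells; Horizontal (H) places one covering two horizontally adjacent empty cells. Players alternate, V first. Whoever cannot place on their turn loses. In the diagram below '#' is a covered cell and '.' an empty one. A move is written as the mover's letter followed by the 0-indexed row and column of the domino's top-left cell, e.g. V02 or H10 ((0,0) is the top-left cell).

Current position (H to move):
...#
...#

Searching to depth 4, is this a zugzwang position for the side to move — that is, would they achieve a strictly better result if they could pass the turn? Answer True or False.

p1 H@[...#/...#]: H00[##.#/...#]+1* H01[.###/...#]+1 H10[...#/##.#]+1 H11[...#/.###]+1
p2 V@[##.#/...#]: V02[####/..##]-1*
p3 H@[####/..##]: H10[####/####]+1*
p4 V@[####/####] terminal -1; root [...#/...#] d4
if H skipped the turn, V would face:
~ p1 V@[...#/...#]: V00[#..#/#..#]-1 V01[.#.#/.#.#]+1* V02[..##/..##]-1
~ p2 H@[.#.#/.#.#] terminal -1; root [...#/...#] d4
compare (H): move=+1 vs pass=-1

zugzwang(...#/...#, H) = False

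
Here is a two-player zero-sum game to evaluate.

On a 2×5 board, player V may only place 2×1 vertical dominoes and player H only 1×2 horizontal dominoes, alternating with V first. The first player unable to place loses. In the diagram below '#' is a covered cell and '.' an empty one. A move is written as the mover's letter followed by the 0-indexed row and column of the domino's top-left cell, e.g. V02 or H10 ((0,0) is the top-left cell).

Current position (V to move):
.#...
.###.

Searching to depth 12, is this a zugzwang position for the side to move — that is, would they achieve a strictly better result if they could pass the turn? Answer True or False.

ply 1, V at .#.../.###. | V00=-1→##.../####.; V04=+1→.#..#/.####*
ply 2, H at .#..#/.#### | H02=-1→.####/.####*
ply 3, V at .####/.#### | V00=+1→#####/#####*
ply 4: #####/##### is terminal -1 (H); from .#.../.###. depth 12
suppose V passes — search the same position with H to move:
pass> ply 1, H at .#.../.###. | H02=-1→.###./.###.*; H03=-1→.#.##/.###.
pass> ply 2, V at .###./.###. | V00=+1→####./####.*; V04=+1→.####/.####
pass> ply 3: ####./####. is terminal -1 (H); from .#.../.###. depth 12
for V: play +1, pass +1

zugzwang(.#.../.###., V) = False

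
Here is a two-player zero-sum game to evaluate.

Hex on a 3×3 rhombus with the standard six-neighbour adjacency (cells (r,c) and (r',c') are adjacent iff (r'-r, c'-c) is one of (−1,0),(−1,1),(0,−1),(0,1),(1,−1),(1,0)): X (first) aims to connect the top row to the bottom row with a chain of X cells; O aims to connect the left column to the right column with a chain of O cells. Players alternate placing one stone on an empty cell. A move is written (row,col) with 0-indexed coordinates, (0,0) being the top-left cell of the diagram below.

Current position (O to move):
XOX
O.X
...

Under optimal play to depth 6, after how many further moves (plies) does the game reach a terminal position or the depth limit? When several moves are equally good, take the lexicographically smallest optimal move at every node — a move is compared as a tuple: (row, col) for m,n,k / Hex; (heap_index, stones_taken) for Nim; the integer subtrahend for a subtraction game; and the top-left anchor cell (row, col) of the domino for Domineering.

[XOX/O.X/...] O move#1: (1,1):-1/XOX/OOX/...*, (2,0):-1/XOX/O.X/O.., (2,1):-1/XOX/O.X/.O., (2,2):-1/XOX/O.X/..O
[XOX/OOX/...] X move#2: (2,0):+1/XOX/OOX/X..*, (2,1):+1/XOX/OOX/.X., (2,2):+1/XOX/OOX/..X
[XOX/OOX/X..] O move#3: (2,1):-1/XOX/OOX/XO.*, (2,2):-1/XOX/OOX/X.O
[XOX/OOX/XO.] X move#4: (2,2):+1/XOX/OOX/XOX*
[XOX/OOX/XOX] end (terminal -1, O#5); searched XOX/O.X/... to 6

PV length from [XOX/O.X/...]: 4 plies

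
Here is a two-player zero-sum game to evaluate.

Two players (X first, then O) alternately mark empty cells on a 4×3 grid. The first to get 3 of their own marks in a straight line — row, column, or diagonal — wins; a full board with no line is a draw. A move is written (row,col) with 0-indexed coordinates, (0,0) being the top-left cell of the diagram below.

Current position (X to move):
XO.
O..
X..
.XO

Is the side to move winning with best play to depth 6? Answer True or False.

ply 1, X at XO./O../X../.XO | (0,2)=-1→XOX/O../X../.XO; (1,1)=-1→XO./OX./X../.XO; (1,2)=-1→XO./O.X/X../.XO; (2,1)=+1→XO./O../XX./.XO*; (2,2)=-1→XO./O../X.X/.XO; (3,0)=-1→XO./O../X../XXO
ply 2, O at XO./O../XX./.XO | (0,2)=-1→XOO/O../XX./.XO*; (1,1)=-1→XO./OO./XX./.XO; (1,2)=-1→XO./O.O/XX./.XO; (2,2)=-1→XO./O../XXO/.XO; (3,0)=-1→XO./O../XX./OXO
ply 3, X at XOO/O../XX./.XO | (1,1)=+1→XOO/OX./XX./.XO*; (1,2)=+1→XOO/O.X/XX./.XO; (2,2)=+1→XOO/O../XXX/.XO; (3,0)=+1→XOO/O../XX./XXO
ply 4: XOO/OX./XX./.XO is terminal -1 (O); from XO./O../X../.XO depth 6

X winning at [XO./O../X../.XO]: True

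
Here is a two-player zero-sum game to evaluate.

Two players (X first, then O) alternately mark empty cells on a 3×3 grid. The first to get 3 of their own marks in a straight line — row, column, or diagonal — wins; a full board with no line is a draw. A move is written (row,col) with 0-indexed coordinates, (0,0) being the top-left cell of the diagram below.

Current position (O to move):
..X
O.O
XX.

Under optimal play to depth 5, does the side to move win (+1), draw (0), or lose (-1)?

p1 O@[..X/O.O/XX.]: (0,0)[O.X/O.O/XX.]-1 (0,1)[.OX/O.O/XX.]-1 (1,1)[..X/OOO/XX.]+1* (2,2)[..X/O.O/XXO]-1
p2 X@[..X/OOO/XX.] terminal -1; root [..X/O.O/XX.] d5

value(..X/O.O/XX., O) = +1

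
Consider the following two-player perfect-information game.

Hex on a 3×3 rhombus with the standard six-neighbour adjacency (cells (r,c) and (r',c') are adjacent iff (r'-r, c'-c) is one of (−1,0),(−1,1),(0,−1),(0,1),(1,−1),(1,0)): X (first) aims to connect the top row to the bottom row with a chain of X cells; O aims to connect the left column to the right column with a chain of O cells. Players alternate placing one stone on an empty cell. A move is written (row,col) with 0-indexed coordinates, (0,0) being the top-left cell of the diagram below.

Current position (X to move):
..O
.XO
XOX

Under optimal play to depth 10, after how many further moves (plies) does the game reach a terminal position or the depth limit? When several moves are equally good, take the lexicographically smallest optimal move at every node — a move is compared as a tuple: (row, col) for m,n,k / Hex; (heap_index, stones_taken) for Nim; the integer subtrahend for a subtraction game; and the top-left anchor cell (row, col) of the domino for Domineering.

PV length from [..O/.XO/XOX]: 3 plies

p1 X@[..O/.XO/XOX]: (0,0)[X.O/.XO/XOX]+1* (0,1)[.XO/.XO/XOX]+1 (1,0)[..O/XXO/XOX]+1
p2 O@[X.O/.XO/XOX]: (0,1)[XOO/.XO/XOX]-1* (1,0)[X.O/OXO/XOX]-1
p3 X@[XOO/.XO/XOX]: (1,0)[XOO/XXO/XOX]+1*
p4 O@[XOO/XXO/XOX] terminal -1; root [..O/.XO/XOX] d10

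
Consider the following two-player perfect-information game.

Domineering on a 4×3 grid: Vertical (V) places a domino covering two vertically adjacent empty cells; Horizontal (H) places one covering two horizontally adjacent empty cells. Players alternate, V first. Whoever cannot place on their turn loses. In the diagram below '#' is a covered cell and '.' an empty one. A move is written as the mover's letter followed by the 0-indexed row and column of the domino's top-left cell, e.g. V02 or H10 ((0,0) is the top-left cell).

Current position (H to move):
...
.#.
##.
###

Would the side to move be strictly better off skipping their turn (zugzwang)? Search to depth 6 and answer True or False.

zugzwang(.../.#./##./###, H) = False

p1 H@[.../.#./##./###]: H00[##./.#./##./###]-1* H01[.##/.#./##./###]-1
p2 V@[##./.#./##./###]: V02[###/.##/##./###]+1* V12[##./.##/###/###]+1
p3 H@[###/.##/##./###] terminal -1; root [.../.#./##./###] d6
pass branch (V moves first from the same position):
  | p1 V@[.../.#./##./###]: V00[#../##./##./###]+1* V02[..#/.##/##./###]-1 V12[.../.##/###/###]-1
  | p2 H@[#../##./##./###]: H01[###/##./##./###]-1*
  | p3 V@[###/##./##./###]: V12[###/###/###/###]+1*
  | p4 H@[###/###/###/###] terminal -1; root [.../.#./##./###] d6
H moving scores -1; H passing scores -1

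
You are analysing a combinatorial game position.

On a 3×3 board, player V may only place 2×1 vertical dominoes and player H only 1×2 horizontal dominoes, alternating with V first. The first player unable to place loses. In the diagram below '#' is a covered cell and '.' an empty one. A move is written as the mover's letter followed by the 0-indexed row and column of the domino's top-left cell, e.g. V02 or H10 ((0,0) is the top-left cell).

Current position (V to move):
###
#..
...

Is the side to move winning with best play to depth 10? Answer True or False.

[###/#../...] V move#1: V11:+1/###/##./.#.*, V12:-1/###/#.#/..#
[###/##./.#.] end (terminal -1, H#2); searched ###/#../... to 10

V winning at [###/#../...]: True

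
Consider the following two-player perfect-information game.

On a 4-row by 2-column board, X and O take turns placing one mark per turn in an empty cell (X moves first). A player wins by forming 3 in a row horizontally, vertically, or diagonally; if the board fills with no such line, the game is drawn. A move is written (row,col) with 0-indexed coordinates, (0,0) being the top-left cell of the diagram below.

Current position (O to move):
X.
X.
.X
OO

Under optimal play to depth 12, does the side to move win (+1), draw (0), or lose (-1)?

value(X./X./.X/OO, O) = 0

[X./X./.X/OO] O move#1: (0,1):-1/XO/X./.X/OO, (1,1):-1/X./XO/.X/OO, (2,0):+0/X./X./OX/OO*
[X./X./OX/OO] X move#2: (0,1):+0/XX/X./OX/OO*, (1,1):+0/X./XX/OX/OO
[XX/X./OX/OO] O move#3: (1,1):+0/XX/XO/OX/OO*
[XX/XO/OX/OO] end (terminal +0, X#4); searched X./X./.X/OO to 12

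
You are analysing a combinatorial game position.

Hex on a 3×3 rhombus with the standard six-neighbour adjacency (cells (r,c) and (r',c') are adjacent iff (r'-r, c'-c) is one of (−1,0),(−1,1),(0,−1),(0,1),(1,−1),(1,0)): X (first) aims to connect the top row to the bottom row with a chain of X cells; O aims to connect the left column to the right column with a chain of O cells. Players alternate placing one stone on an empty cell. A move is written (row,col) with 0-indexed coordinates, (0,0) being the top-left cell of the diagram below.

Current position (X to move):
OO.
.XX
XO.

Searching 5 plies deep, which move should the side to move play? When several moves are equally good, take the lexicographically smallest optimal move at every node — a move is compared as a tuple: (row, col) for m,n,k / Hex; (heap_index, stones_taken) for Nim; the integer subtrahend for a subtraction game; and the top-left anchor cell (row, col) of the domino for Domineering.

ply 1, X at OO./.XX/XO. | (0,2)=+1→OOX/.XX/XO.*; (1,0)=-1→OO./XXX/XO.; (2,2)=-1→OO./.XX/XOX
ply 2: OOX/.XX/XO. is terminal -1 (O); from OO./.XX/XO. depth 5

X's best at [OO./.XX/XO.]: (0,2)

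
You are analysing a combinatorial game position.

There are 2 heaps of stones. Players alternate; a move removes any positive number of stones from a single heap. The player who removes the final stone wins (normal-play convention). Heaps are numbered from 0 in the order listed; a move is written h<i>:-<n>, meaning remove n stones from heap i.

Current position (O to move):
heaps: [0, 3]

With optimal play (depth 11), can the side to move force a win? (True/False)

O winning at [(0,3)]: True

ply 1, O at (0,3) | h1:-1=-1→(0,2); h1:-2=-1→(0,1); h1:-3=+1→(0,0)*
ply 2: (0,0) is terminal -1 (X); from (0,3) depth 11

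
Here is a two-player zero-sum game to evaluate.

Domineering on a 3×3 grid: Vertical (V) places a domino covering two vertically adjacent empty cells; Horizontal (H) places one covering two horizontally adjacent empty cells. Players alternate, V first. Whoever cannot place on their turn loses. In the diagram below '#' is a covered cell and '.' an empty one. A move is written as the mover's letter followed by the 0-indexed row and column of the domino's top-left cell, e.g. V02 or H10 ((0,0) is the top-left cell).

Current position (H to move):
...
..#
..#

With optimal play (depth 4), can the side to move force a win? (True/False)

ply 1, H at .../..#/..# | H00=-1→##./..#/..#; H01=-1→.##/..#/..#; H10=+1→.../###/..#*; H20=-1→.../..#/###
ply 2: .../###/..# is terminal -1 (V); from .../..#/..# depth 4

H winning at [.../..#/..#]: True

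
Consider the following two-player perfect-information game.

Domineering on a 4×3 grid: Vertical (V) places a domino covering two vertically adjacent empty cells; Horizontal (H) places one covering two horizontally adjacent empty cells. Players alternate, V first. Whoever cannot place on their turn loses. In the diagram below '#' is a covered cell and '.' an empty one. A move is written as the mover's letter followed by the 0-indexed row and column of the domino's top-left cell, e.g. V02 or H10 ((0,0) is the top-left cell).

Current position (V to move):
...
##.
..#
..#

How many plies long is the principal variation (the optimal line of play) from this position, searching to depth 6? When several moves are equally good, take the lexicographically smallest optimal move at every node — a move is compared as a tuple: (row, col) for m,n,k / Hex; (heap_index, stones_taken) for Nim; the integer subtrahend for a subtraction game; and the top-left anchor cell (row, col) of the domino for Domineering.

PV length from [.../##./..#/..#]: 3 plies

ply 1, V at .../##./..#/..# | V02=-1→..#/###/..#/..#; V20=+1→.../##./#.#/#.#*; V21=+1→.../##./.##/.##
ply 2, H at .../##./#.#/#.# | H00=-1→##./##./#.#/#.#*; H01=-1→.##/##./#.#/#.#
ply 3, V at ##./##./#.#/#.# | V02=+1→###/###/#.#/#.#*; V21=+1→##./##./###/###
ply 4: ###/###/#.#/#.# is terminal -1 (H); from .../##./..#/..# depth 6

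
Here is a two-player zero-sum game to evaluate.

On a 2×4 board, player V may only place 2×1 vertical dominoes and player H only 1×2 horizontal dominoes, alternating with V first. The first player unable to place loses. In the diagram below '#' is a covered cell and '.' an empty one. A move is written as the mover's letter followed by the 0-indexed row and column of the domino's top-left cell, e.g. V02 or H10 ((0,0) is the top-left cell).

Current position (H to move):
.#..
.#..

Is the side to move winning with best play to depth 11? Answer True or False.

H winning at [.#../.#..]: True

[.#../.#..] H move#1: H02:+1/.###/.#..*, H12:+1/.#../.###
[.###/.#..] V move#2: V00:-1/####/##..*
[####/##..] H move#3: H12:+1/####/####*
[####/####] end (terminal -1, V#4); searched .#../.#.. to 11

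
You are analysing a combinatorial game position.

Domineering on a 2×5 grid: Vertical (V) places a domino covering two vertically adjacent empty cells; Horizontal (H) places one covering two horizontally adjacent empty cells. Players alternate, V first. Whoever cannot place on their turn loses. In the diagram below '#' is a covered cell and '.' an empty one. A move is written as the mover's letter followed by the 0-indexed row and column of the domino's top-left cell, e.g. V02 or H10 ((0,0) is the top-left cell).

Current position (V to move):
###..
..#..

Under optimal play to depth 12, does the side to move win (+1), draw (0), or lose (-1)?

[###../..#..] V move#1: V03:+1/####./..##.*, V04:+1/###.#/..#.#
[####./..##.] H move#2: H10:-1/####./####.*
[####./####.] V move#3: V04:+1/#####/#####*
[#####/#####] end (terminal -1, H#4); searched ###../..#.. to 12

value(###../..#.., V) = +1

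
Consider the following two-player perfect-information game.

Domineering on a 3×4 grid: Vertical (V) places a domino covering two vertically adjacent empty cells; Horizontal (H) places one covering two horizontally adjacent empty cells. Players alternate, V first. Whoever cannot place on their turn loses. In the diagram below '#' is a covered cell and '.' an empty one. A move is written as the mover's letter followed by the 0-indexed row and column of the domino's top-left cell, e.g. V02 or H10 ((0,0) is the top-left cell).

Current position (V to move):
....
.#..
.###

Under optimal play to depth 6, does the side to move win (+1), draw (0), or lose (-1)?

p1 V@[..../.#../.###]: V00[#.../##../.###]-1 V02[..#./.##./.###]+1* V03[...#/.#.#/.###]+1 V10[..../##../####]-1
p2 H@[..#./.##./.###]: H00[###./.##./.###]-1*
p3 V@[###./.##./.###]: V03[####/.###/.###]+1* V10[###./###./####]+1
p4 H@[####/.###/.###] terminal -1; root [..../.#../.###] d6

value(..../.#../.###, V) = +1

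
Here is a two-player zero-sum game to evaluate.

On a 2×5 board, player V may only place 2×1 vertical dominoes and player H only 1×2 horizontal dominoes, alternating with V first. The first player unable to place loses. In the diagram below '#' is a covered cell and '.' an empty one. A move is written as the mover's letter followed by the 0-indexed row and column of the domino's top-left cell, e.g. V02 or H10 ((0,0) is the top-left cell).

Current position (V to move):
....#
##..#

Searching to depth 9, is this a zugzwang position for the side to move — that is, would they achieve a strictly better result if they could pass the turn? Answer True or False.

p1 V@[....#/##..#]: V02[..#.#/###.#]+1* V03[...##/##.##]-1
p2 H@[..#.#/###.#]: H00[###.#/###.#]-1*
p3 V@[###.#/###.#]: V03[#####/#####]+1*
p4 H@[#####/#####] terminal -1; root [....#/##..#] d9
pass branch (H moves first from the same position):
  | p1 H@[....#/##..#]: H00[##..#/##..#]-1 H01[.##.#/##..#]-1 H02[..###/##..#]+1* H12[....#/#####]+1
  | p2 V@[..###/##..#] terminal -1; root [....#/##..#] d9
V moving scores +1; V passing scores -1

zugzwang(....#/##..#, V) = False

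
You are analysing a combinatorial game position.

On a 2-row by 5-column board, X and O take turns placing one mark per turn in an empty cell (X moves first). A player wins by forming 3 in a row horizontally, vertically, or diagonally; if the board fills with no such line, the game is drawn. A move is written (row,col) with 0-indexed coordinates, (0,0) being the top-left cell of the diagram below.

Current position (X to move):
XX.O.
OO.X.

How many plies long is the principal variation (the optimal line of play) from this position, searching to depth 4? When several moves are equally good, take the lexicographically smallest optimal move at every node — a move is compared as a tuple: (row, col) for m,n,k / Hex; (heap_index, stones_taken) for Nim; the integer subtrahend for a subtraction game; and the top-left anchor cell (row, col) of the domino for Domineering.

PV length from [XX.O./OO.X.]: 1 ply

ply 1, X at XX.O./OO.X. | (0,2)=+1→XXXO./OO.X.*; (0,4)=-1→XX.OX/OO.X.; (1,2)=+1→XX.O./OOXX.; (1,4)=-1→XX.O./OO.XX
ply 2: XXXO./OO.X. is terminal -1 (O); from XX.O./OO.X. depth 4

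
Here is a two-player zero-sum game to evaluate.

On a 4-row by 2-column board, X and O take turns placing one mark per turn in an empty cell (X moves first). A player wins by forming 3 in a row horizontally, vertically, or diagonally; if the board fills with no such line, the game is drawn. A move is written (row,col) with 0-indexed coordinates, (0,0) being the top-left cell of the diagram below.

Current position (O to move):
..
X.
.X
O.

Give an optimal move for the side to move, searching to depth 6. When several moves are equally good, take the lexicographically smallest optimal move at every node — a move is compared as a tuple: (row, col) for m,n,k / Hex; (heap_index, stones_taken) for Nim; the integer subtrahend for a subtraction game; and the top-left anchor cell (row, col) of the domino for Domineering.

p1 O@[../X./.X/O.]: (0,0)[O./X./.X/O.]-1 (0,1)[.O/X./.X/O.]+0* (1,1)[../XO/.X/O.]+0 (2,0)[../X./OX/O.]-1 (3,1)[../X./.X/OO]+0
p2 X@[.O/X./.X/O.]: (0,0)[XO/X./.X/O.]+0* (1,1)[.O/XX/.X/O.]+0 (2,0)[.O/X./XX/O.]+0 (3,1)[.O/X./.X/OX]+0
p3 O@[XO/X./.X/O.]: (1,1)[XO/XO/.X/O.]-1 (2,0)[XO/X./OX/O.]+0* (3,1)[XO/X./.X/OO]-1
p4 X@[XO/X./OX/O.]: (1,1)[XO/XX/OX/O.]+0* (3,1)[XO/X./OX/OX]+0
p5 O@[XO/XX/OX/O.]: (3,1)[XO/XX/OX/OO]+0*
p6 X@[XO/XX/OX/OO] terminal +0; root [../X./.X/O.] d6

O's best at [../X./.X/O.]: (0,1)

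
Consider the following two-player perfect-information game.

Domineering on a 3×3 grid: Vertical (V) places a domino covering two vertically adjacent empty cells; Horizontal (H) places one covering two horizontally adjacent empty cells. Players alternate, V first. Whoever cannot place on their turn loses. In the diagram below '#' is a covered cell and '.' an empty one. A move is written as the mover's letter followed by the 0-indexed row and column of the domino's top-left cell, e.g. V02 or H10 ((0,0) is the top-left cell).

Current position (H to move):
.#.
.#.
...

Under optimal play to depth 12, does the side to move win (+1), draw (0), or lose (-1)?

ply 1, H at .#./.#./... | H20=-1→.#./.#./##.*; H21=-1→.#./.#./.##
ply 2, V at .#./.#./##. | V00=+1→##./##./##.*; V02=+1→.##/.##/##.; V12=+1→.#./.##/###
ply 3: ##./##./##. is terminal -1 (H); from .#./.#./... depth 12

value(.#./.#./..., H) = -1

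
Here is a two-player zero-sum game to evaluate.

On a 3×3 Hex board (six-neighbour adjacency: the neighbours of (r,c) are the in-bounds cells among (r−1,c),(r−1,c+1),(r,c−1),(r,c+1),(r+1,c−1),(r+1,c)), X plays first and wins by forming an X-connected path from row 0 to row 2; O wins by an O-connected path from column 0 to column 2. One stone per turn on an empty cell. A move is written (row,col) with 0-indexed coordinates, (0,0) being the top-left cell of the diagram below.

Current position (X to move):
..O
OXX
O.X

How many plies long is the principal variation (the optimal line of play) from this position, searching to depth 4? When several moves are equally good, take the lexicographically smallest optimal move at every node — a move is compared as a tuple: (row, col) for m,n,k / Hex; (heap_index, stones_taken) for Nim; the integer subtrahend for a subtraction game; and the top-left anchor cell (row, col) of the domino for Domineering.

[..O/OXX/O.X] X move#1: (0,0):-1/X.O/OXX/O.X, (0,1):+1/.XO/OXX/O.X*, (2,1):-1/..O/OXX/OXX
[.XO/OXX/O.X] end (terminal -1, O#2); searched ..O/OXX/O.X to 4

PV length from [..O/OXX/O.X]: 1 ply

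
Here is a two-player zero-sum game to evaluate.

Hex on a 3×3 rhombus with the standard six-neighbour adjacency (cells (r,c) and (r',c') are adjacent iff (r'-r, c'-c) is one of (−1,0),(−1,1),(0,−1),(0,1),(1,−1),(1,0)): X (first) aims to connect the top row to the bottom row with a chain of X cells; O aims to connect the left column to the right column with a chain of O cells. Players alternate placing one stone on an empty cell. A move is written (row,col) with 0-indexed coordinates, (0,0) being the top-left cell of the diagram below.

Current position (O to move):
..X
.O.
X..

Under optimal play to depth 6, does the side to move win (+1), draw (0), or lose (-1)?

value(..X/.O./X.., O) = -1

ply 1, O at ..X/.O./X.. | (0,0)=-1→O.X/.O./X..*; (0,1)=-1→.OX/.O./X..; (1,0)=-1→..X/OO./X..; (1,2)=-1→..X/.OO/X..; (2,1)=-1→..X/.O./XO.; (2,2)=-1→..X/.O./X.O
ply 2, X at O.X/.O./X.. | (0,1)=+1→OXX/.O./X..*; (1,0)=+1→O.X/XO./X..; (1,2)=+1→O.X/.OX/X..; (2,1)=-1→O.X/.O./XX.; (2,2)=-1→O.X/.O./X.X
ply 3, O at OXX/.O./X.. | (1,0)=-1→OXX/OO./X..*; (1,2)=-1→OXX/.OO/X..; (2,1)=-1→OXX/.O./XO.; (2,2)=-1→OXX/.O./X.O
ply 4, X at OXX/OO./X.. | (1,2)=+1→OXX/OOX/X..*; (2,1)=-1→OXX/OO./XX.; (2,2)=-1→OXX/OO./X.X
ply 5, O at OXX/OOX/X.. | (2,1)=-1→OXX/OOX/XO.*; (2,2)=-1→OXX/OOX/X.O
ply 6, X at OXX/OOX/XO. | (2,2)=+1→OXX/OOX/XOX*
ply 7: OXX/OOX/XOX is terminal -1 (O); from ..X/.O./X.. depth 6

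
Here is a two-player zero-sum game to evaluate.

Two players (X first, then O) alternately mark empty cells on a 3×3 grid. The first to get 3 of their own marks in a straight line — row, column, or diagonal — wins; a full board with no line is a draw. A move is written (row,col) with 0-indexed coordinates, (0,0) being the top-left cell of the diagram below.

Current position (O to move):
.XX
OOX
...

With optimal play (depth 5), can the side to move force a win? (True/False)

O winning at [.XX/OOX/...]: False

[.XX/OOX/...] O move#1: (0,0):-1/OXX/OOX/...*, (2,0):-1/.XX/OOX/O.., (2,1):-1/.XX/OOX/.O., (2,2):-1/.XX/OOX/..O
[OXX/OOX/...] X move#2: (2,0):-1/OXX/OOX/X.., (2,1):-1/OXX/OOX/.X., (2,2):+1/OXX/OOX/..X*
[OXX/OOX/..X] end (terminal -1, O#3); searched .XX/OOX/... to 5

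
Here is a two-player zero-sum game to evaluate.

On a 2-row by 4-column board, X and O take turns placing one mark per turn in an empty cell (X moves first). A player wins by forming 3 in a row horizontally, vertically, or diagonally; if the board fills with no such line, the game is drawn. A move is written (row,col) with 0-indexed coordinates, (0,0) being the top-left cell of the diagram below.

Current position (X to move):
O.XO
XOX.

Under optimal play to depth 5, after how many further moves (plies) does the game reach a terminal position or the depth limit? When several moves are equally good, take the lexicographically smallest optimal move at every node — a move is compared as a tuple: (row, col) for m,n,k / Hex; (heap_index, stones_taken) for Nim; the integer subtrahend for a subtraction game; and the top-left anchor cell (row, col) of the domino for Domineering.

[O.XO/XOX.] X move#1: (0,1):+0/OXXO/XOX.*, (1,3):+0/O.XO/XOXX
[OXXO/XOX.] O move#2: (1,3):+0/OXXO/XOXO*
[OXXO/XOXO] end (terminal +0, X#3); searched O.XO/XOX. to 5

PV length from [O.XO/XOX.]: 2 plies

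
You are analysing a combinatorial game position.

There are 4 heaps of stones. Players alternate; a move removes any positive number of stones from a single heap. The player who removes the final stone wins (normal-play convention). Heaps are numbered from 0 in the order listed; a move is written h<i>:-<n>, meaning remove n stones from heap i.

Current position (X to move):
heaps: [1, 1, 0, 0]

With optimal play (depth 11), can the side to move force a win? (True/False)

X winning at [(1,1,0,0)]: False

ply 1, X at (1,1,0,0) | h0:-1=-1→(0,1,0,0)*; h1:-1=-1→(1,0,0,0)
ply 2, O at (0,1,0,0) | h1:-1=+1→(0,0,0,0)*
ply 3: (0,0,0,0) is terminal -1 (X); from (1,1,0,0) depth 11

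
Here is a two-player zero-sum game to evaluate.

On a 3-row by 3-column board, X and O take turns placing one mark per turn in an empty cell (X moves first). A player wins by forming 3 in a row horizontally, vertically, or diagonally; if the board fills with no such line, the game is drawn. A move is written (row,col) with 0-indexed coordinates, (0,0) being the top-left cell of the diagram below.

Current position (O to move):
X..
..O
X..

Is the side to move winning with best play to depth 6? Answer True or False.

O winning at [X../..O/X..]: False

p1 O@[X../..O/X..]: (0,1)[XO./..O/X..]-1* (0,2)[X.O/..O/X..]-1 (1,0)[X../O.O/X..]-1 (1,1)[X../.OO/X..]-1 (2,1)[X../..O/XO.]-1 (2,2)[X../..O/X.O]-1
p2 X@[XO./..O/X..]: (0,2)[XOX/..O/X..]+1* (1,0)[XO./X.O/X..]+1 (1,1)[XO./.XO/X..]+1 (2,1)[XO./..O/XX.]+1 (2,2)[XO./..O/X.X]+1
p3 O@[XOX/..O/X..]: (1,0)[XOX/O.O/X..]-1* (1,1)[XOX/.OO/X..]-1 (2,1)[XOX/..O/XO.]-1 (2,2)[XOX/..O/X.O]-1
p4 X@[XOX/O.O/X..]: (1,1)[XOX/OXO/X..]+1* (2,1)[XOX/O.O/XX.]-1 (2,2)[XOX/O.O/X.X]-1
p5 O@[XOX/OXO/X..] terminal -1; root [X../..O/X..] d6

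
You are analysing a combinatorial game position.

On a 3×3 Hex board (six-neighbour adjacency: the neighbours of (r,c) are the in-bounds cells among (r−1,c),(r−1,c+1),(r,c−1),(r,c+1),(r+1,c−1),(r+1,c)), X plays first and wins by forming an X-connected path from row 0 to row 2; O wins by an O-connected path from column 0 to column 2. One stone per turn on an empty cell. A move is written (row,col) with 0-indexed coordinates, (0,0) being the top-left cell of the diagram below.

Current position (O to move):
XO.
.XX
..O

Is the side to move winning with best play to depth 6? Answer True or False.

p1 O@[XO./.XX/..O]: (0,2)[XOO/.XX/..O]-1* (1,0)[XO./OXX/..O]-1 (2,0)[XO./.XX/O.O]-1 (2,1)[XO./.XX/.OO]-1
p2 X@[XOO/.XX/..O]: (1,0)[XOO/XXX/..O]+1* (2,0)[XOO/.XX/X.O]-1 (2,1)[XOO/.XX/.XO]-1
p3 O@[XOO/XXX/..O]: (2,0)[XOO/XXX/O.O]-1* (2,1)[XOO/XXX/.OO]-1
p4 X@[XOO/XXX/O.O]: (2,1)[XOO/XXX/OXO]+1*
p5 O@[XOO/XXX/OXO] terminal -1; root [XO./.XX/..O] d6

O winning at [XO./.XX/..O]: False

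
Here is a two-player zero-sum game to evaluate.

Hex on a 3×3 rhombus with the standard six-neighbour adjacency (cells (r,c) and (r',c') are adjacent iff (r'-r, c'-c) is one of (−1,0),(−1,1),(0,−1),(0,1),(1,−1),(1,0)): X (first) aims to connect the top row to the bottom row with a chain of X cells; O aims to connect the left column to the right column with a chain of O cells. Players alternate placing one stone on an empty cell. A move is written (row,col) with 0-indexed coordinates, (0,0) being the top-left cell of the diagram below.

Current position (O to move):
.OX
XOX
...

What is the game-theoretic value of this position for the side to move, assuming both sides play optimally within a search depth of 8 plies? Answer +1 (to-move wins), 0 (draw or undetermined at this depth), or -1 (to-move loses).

value(.OX/XOX/..., O) = -1

ply 1, O at .OX/XOX/... | (0,0)=-1→OOX/XOX/...*; (2,0)=-1→.OX/XOX/O..; (2,1)=-1→.OX/XOX/.O.; (2,2)=-1→.OX/XOX/..O
ply 2, X at OOX/XOX/... | (2,0)=+1→OOX/XOX/X..*; (2,1)=+1→OOX/XOX/.X.; (2,2)=+1→OOX/XOX/..X
ply 3, O at OOX/XOX/X.. | (2,1)=-1→OOX/XOX/XO.*; (2,2)=-1→OOX/XOX/X.O
ply 4, X at OOX/XOX/XO. | (2,2)=+1→OOX/XOX/XOX*
ply 5: OOX/XOX/XOX is terminal -1 (O); from .OX/XOX/... depth 8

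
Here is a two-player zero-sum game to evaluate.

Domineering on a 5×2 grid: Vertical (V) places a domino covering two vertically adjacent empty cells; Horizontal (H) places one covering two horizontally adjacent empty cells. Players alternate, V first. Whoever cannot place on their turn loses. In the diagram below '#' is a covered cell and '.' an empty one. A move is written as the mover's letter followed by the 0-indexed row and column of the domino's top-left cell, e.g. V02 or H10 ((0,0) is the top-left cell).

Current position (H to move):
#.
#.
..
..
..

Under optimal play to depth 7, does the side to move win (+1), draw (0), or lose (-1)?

p1 H@[#./#./../../..]: H20[#./#./##/../..]-1 H30[#./#./../##/..]+1* H40[#./#./../../##]-1
p2 V@[#./#./../##/..]: V01[##/##/../##/..]-1* V11[#./##/.#/##/..]-1
p3 H@[##/##/../##/..]: H20[##/##/##/##/..]+1* H40[##/##/../##/##]+1
p4 V@[##/##/##/##/..] terminal -1; root [#./#./../../..] d7

value(#./#./../../.., H) = +1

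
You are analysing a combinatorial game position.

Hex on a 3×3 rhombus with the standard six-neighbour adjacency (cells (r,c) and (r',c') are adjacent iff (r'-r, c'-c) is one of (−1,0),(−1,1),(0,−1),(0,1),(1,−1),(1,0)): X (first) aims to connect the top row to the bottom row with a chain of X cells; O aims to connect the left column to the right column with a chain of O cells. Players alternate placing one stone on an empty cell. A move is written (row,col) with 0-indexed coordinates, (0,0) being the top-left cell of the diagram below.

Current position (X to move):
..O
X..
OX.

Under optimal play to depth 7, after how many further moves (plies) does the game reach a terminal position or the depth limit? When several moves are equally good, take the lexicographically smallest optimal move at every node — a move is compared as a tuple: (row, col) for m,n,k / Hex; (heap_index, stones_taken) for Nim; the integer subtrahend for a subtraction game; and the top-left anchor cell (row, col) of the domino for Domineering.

PV length from [..O/X../OX.]: 3 plies

p1 X@[..O/X../OX.]: (0,0)[X.O/X../OX.]-1 (0,1)[.XO/X../OX.]-1 (1,1)[..O/XX./OX.]+1* (1,2)[..O/X.X/OX.]-1 (2,2)[..O/X../OXX]-1
p2 O@[..O/XX./OX.]: (0,0)[O.O/XX./OX.]-1* (0,1)[.OO/XX./OX.]-1 (1,2)[..O/XXO/OX.]-1 (2,2)[..O/XX./OXO]-1
p3 X@[O.O/XX./OX.]: (0,1)[OXO/XX./OX.]+1* (1,2)[O.O/XXX/OX.]-1 (2,2)[O.O/XX./OXX]-1
p4 O@[OXO/XX./OX.] terminal -1; root [..O/X../OX.] d7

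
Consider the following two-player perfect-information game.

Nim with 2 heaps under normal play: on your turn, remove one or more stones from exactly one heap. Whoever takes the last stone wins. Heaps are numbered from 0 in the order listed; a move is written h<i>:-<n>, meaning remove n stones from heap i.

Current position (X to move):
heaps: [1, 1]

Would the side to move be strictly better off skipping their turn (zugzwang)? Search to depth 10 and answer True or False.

zugzwang((1,1), X) = True

[(1,1)] X move#1: h0:-1:-1/(0,1)*, h1:-1:-1/(1,0)
[(0,1)] O move#2: h1:-1:+1/(0,0)*
[(0,0)] end (terminal -1, X#3); searched (1,1) to 10
suppose X passes — search the same position with O to move:
pass> [(1,1)] O move#1: h0:-1:-1/(0,1)*, h1:-1:-1/(1,0)
pass> [(0,1)] X move#2: h1:-1:+1/(0,0)*
pass> [(0,0)] end (terminal -1, O#3); searched (1,1) to 10
for X: play -1, pass +1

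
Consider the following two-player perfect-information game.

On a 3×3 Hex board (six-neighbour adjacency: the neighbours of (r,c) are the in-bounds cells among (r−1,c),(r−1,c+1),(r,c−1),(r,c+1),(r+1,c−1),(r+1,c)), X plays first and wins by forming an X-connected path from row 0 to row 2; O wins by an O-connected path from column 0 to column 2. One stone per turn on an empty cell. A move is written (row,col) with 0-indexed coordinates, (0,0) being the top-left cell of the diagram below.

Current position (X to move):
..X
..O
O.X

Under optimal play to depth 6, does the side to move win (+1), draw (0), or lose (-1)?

ply 1, X at ..X/..O/O.X | (0,0)=-1→X.X/..O/O.X*; (0,1)=-1→.XX/..O/O.X; (1,0)=-1→..X/X.O/O.X; (1,1)=-1→..X/.XO/O.X; (2,1)=-1→..X/..O/OXX
ply 2, O at X.X/..O/O.X | (0,1)=+1→XOX/..O/O.X*; (1,0)=+1→X.X/O.O/O.X; (1,1)=+1→X.X/.OO/O.X; (2,1)=+1→X.X/..O/OOX
ply 3, X at XOX/..O/O.X | (1,0)=-1→XOX/X.O/O.X*; (1,1)=-1→XOX/.XO/O.X; (2,1)=-1→XOX/..O/OXX
ply 4, O at XOX/X.O/O.X | (1,1)=+1→XOX/XOO/O.X*; (2,1)=+1→XOX/X.O/OOX
ply 5: XOX/XOO/O.X is terminal -1 (X); from ..X/..O/O.X depth 6

value(..X/..O/O.X, X) = -1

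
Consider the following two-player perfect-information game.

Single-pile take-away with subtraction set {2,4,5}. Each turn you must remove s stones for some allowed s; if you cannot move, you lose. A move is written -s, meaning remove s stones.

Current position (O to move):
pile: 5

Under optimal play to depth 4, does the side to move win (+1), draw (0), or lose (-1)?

value(5, O) = +1

p1 O@[5]: -2[3]-1 -4[1]+1* -5[0]+1
p2 X@[1] terminal -1; root [5] d4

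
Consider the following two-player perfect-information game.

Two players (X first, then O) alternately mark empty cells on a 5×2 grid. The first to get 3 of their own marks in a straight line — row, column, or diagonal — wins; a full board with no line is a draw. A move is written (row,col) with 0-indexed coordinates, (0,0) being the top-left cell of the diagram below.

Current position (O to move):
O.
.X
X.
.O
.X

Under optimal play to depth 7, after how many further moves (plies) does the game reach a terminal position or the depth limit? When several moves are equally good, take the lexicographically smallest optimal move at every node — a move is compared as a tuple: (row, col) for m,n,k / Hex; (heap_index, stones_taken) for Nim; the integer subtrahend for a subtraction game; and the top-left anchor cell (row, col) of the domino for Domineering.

PV length from [O./.X/X./.O/.X]: 5 plies

[O./.X/X./.O/.X] O move#1: (0,1):-1/OO/.X/X./.O/.X, (1,0):+0/O./OX/X./.O/.X*, (2,1):-1/O./.X/XO/.O/.X, (3,0):+0/O./.X/X./OO/.X, (4,0):+0/O./.X/X./.O/OX
[O./OX/X./.O/.X] X move#2: (0,1):+0/OX/OX/X./.O/.X*, (2,1):+0/O./OX/XX/.O/.X, (3,0):+0/O./OX/X./XO/.X, (4,0):+0/O./OX/X./.O/XX
[OX/OX/X./.O/.X] O move#3: (2,1):+0/OX/OX/XO/.O/.X*, (3,0):-1/OX/OX/X./OO/.X, (4,0):-1/OX/OX/X./.O/OX
[OX/OX/XO/.O/.X] X move#4: (3,0):+0/OX/OX/XO/XO/.X*, (4,0):+0/OX/OX/XO/.O/XX
[OX/OX/XO/XO/.X] O move#5: (4,0):+0/OX/OX/XO/XO/OX*
[OX/OX/XO/XO/OX] end (terminal +0, X#6); searched O./.X/X./.O/.X to 7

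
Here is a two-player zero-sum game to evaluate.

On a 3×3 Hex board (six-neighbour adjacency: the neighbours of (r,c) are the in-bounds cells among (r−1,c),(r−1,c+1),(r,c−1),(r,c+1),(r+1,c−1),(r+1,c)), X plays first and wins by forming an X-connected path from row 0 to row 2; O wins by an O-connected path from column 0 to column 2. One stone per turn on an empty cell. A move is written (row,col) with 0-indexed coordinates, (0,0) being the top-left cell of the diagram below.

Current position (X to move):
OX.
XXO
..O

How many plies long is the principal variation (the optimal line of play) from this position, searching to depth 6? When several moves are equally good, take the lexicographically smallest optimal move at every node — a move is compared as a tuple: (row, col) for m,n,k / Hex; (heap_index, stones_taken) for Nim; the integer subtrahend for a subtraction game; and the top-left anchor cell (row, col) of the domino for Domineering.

[OX./XXO/..O] X move#1: (0,2):+1/OXX/XXO/..O*, (2,0):+1/OX./XXO/X.O, (2,1):+1/OX./XXO/.XO
[OXX/XXO/..O] O move#2: (2,0):-1/OXX/XXO/O.O*, (2,1):-1/OXX/XXO/.OO
[OXX/XXO/O.O] X move#3: (2,1):+1/OXX/XXO/OXO*
[OXX/XXO/OXO] end (terminal -1, O#4); searched OX./XXO/..O to 6

PV length from [OX./XXO/..O]: 3 plies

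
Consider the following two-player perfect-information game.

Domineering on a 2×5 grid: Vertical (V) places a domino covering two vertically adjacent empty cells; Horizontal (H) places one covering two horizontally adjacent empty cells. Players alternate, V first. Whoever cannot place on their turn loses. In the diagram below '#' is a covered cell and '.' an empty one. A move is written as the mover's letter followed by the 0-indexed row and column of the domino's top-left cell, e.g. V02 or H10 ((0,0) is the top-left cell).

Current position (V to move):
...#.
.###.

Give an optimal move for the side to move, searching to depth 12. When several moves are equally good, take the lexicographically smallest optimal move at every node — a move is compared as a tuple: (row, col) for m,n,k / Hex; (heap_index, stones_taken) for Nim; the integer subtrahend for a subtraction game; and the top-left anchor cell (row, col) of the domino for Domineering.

V's best at [...#./.###.]: V00

p1 V@[...#./.###.]: V00[#..#./####.]+1* V04[...##/.####]-1
p2 H@[#..#./####.]: H01[####./####.]-1*
p3 V@[####./####.]: V04[#####/#####]+1*
p4 H@[#####/#####] terminal -1; root [...#./.###.] d12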